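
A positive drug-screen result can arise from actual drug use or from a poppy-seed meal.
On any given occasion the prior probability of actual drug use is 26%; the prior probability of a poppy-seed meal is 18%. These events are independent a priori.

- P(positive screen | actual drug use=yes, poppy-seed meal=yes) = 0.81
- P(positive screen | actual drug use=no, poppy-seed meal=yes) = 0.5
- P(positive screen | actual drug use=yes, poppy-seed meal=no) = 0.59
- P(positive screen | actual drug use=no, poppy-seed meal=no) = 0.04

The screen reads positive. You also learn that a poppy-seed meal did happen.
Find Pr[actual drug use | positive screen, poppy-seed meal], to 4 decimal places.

Weight on actual drug use=true, given the evidence: 0.81·0.26 = 0.210600
The normalizing constant is 0.5·0.74 + 0.81·0.26 = 0.580600
P(actual drug use | positive screen, poppy-seed meal) = 0.210600/0.580600 ≈ 0.3627

Pr[actual drug use | positive screen, poppy-seed meal] ≈ 0.3627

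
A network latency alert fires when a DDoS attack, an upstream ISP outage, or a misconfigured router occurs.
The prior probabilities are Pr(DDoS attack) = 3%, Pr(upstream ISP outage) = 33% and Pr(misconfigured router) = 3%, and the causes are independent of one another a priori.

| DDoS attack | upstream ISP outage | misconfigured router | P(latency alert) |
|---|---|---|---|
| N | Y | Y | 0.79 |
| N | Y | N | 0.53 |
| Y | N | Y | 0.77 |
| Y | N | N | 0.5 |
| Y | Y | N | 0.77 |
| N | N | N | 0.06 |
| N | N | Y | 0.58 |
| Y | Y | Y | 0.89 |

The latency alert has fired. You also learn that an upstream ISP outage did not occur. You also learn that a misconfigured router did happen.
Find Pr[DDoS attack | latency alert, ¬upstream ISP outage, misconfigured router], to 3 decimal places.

Pr[DDoS attack | latency alert, ¬upstream ISP outage, misconfigured router] ≈ 0.039

For the numerator, keep only DDoS attack=true terms: 0.77·0.03 = 0.023100
Normalizer over all consistent configurations: 0.58·0.97 + 0.77·0.03 = 0.585700
P(DDoS attack | latency alert, ¬upstream ISP outage, misconfigured router) = 0.023100/0.585700 ≈ 0.039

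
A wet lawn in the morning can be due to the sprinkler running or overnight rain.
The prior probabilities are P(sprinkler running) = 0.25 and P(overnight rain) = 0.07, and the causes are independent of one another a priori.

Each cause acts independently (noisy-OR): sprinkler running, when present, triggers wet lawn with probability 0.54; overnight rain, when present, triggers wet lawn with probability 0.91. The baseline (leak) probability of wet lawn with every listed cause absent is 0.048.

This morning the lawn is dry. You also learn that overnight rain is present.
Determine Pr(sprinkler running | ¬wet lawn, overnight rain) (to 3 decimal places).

Under noisy-OR, P(wet lawn | causes) = 1 − (1−0.048)·∏(1−qᵢ) over the active causes.
Sum P(¬wet lawn|·) weighted by the priors over both values of sprinkler running:
  P(¬wet lawn | overnight rain) = 0.08568×0.75 + 0.039413×0.25
        = 0.064260 + 0.009853 = 0.074113
Configurations with sprinkler running contribute 0.009853, so
  P(sprinkler running | ¬wet lawn, overnight rain) = 0.009853 / 0.074113 ≈ 0.133

Pr(sprinkler running | ¬wet lawn, overnight rain) ≈ 0.133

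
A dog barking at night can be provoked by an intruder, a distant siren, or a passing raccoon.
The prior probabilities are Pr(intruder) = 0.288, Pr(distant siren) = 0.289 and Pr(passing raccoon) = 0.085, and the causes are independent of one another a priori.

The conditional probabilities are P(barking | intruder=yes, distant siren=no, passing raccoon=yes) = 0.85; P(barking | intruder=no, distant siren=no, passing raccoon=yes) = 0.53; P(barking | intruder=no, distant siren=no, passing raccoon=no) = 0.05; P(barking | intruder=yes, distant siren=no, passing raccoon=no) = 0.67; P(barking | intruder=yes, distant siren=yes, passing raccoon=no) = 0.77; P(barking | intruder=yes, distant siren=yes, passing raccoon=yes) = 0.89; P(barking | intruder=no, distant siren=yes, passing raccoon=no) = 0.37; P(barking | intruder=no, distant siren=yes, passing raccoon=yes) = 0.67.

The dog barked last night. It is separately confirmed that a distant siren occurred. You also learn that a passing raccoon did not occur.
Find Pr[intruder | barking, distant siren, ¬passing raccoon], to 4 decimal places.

P(barking | distant siren, ¬passing raccoon) = 0.37·0.712 + 0.77·0.288 = 0.263440 + 0.221760 = 0.485200
Of this, 0.221760 comes from 0.77·0.288 (the intruder=true cases).
Hence the posterior is 0.221760/0.485200 ≈ 0.4570.

Pr[intruder | barking, distant siren, ¬passing raccoon] ≈ 0.4570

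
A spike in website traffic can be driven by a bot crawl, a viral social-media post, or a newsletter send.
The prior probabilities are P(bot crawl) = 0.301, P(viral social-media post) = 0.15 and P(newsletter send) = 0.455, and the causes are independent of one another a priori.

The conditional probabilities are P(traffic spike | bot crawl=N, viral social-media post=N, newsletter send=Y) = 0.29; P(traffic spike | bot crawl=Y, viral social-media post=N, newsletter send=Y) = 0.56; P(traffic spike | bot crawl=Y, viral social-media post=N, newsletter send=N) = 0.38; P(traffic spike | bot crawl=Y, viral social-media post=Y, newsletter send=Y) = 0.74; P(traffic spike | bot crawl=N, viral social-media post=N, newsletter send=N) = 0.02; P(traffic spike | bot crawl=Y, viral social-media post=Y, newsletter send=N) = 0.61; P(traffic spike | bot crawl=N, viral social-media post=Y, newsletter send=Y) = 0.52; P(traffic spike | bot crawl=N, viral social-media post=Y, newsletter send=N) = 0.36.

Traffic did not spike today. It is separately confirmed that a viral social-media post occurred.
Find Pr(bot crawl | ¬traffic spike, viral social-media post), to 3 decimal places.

Pr(bot crawl | ¬traffic spike, viral social-media post) ≈ 0.201

P(¬traffic spike | viral social-media post) = 0.64·0.699·0.545 + 0.48·0.699·0.455 + 0.39·0.301·0.545 + 0.26·0.301·0.455 = 0.243811 + 0.152662 + 0.063978 + 0.035608 = 0.496059
Of this, 0.099586 comes from 0.063978 + 0.035608 (the bot crawl=true cases).
So P(bot crawl | ¬traffic spike, viral social-media post) = 0.099586/0.496059 ≈ 0.201.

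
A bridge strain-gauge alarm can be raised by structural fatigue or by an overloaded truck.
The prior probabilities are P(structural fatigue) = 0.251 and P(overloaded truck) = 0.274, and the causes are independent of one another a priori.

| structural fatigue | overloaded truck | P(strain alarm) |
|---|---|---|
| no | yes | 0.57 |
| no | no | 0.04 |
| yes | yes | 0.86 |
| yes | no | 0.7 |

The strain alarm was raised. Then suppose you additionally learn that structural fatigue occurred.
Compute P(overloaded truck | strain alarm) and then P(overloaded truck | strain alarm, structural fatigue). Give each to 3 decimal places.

Enumerate the 4 (structural fatigue, overloaded truck) configurations and weight by the priors:
  P(strain alarm) = 0.04·0.749·0.726 + 0.57·0.749·0.274 + 0.7·0.251·0.726 + 0.86·0.251·0.274
        = 0.021751 + 0.116979 + 0.127558 + 0.059146 = 0.325434
Keeping only the overloaded truck-present terms gives 0.176125, so
  P(overloaded truck | strain alarm) = 0.176125 / 0.325434 ≈ 0.541

With the extra evidence:
P(strain alarm | structural fatigue) = 0.7·0.726 + 0.86·0.274 = 0.508200 + 0.235640 = 0.743840
The overloaded truck-present share is 0.86·0.274 = 0.235640.
So P(overloaded truck | strain alarm, structural fatigue) = 0.235640/0.743840 ≈ 0.317.

P(overloaded truck | strain alarm) ≈ 0.541; P(overloaded truck | strain alarm, structural fatigue) ≈ 0.317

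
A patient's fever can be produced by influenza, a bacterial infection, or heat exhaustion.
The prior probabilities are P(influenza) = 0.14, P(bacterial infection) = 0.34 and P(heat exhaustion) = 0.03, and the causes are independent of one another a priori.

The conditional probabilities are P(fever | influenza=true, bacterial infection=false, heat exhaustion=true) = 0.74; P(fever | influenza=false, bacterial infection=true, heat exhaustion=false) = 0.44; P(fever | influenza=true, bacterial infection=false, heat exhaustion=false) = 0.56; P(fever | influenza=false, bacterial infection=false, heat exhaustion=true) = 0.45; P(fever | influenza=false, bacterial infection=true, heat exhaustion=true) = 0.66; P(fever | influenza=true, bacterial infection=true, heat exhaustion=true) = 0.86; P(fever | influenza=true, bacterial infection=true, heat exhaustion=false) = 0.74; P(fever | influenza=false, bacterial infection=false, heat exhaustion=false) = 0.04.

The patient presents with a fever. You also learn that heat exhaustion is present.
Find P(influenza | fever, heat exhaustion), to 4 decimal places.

P(influenza | fever, heat exhaustion) ≈ 0.1960

By total probability over the 4 (influenza, bacterial infection) configurations:
  P(fever | heat exhaustion) = 0.45·0.86·0.66 + 0.66·0.86·0.34 + 0.74·0.14·0.66 + 0.86·0.14·0.34
        = 0.255420 + 0.192984 + 0.068376 + 0.040936 = 0.557716
Keeping only the influenza-present terms gives 0.109312, so
  P(influenza | fever, heat exhaustion) = 0.109312 / 0.557716 ≈ 0.1960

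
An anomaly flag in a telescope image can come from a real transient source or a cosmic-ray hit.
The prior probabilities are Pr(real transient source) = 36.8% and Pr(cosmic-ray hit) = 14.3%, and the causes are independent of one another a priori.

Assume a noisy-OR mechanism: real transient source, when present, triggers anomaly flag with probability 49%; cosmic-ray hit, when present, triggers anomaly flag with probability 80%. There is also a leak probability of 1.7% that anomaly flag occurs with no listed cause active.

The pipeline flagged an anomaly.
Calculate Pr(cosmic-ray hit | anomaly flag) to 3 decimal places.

Under noisy-OR, P(anomaly flag | causes) = 1 − (1−0.017)·∏(1−qᵢ) over the active causes.
P(anomaly flag) = 0.017·0.632·0.857 + 0.8034·0.632·0.143 + 0.49867·0.368·0.857 + 0.899734·0.368·0.143 = 0.009208 + 0.072608 + 0.157269 + 0.047348 = 0.286433
Restricting to configurations with cosmic-ray hit present: 0.072608 + 0.047348 = 0.119956.
So P(cosmic-ray hit | anomaly flag) = 0.119956/0.286433 ≈ 0.419.

Pr(cosmic-ray hit | anomaly flag) ≈ 0.419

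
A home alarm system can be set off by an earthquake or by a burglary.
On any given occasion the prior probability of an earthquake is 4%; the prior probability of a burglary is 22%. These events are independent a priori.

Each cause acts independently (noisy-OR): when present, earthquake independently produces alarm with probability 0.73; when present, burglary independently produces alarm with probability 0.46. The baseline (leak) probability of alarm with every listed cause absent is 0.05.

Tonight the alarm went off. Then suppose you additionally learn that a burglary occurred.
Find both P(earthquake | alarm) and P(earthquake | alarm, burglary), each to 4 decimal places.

P(earthquake | alarm) ≈ 0.1799; P(earthquake | alarm, burglary) ≈ 0.0686

Under noisy-OR, P(alarm | causes) = 1 − (1−0.05)·∏(1−qᵢ) over the active causes.
Enumerate the 4 (earthquake, burglary) configurations and weight by the priors:
  P(alarm) = 0.05·0.96·0.78 + 0.487·0.96·0.22 + 0.7435·0.04·0.78 + 0.86149·0.04·0.22
        = 0.037440 + 0.102854 + 0.023197 + 0.007581 = 0.171072
Keeping only the earthquake-present terms gives 0.030778, so
  P(earthquake | alarm) = 0.030778 / 0.171072 ≈ 0.1799

Now condition on the additional information:
By total probability over both values of earthquake:
  P(alarm | burglary) = 0.487·0.96 + 0.86149·0.04
        = 0.467520 + 0.034460 = 0.501980
Configurations with earthquake contribute 0.034460, so
  P(earthquake | alarm, burglary) = 0.034460 / 0.501980 ≈ 0.0686
This is intercausal reasoning (explaining away): once burglary accounts for the alarm, earthquake becomes less likely.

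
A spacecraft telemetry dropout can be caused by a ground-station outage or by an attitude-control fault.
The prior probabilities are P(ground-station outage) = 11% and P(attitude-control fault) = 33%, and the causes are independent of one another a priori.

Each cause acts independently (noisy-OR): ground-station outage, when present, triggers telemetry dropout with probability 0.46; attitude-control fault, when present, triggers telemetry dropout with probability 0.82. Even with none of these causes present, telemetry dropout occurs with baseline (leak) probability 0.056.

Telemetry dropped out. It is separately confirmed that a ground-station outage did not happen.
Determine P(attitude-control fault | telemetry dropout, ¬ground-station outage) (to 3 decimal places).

P(attitude-control fault | telemetry dropout, ¬ground-station outage) ≈ 0.880

Under noisy-OR, P(telemetry dropout | causes) = 1 − (1−0.056)·∏(1−qᵢ) over the active causes.
For the numerator, keep only attitude-control fault=true terms: 0.83008·0.33 = 0.273926
Denominator P(telemetry dropout | ¬ground-station outage): 0.056·0.67 + 0.83008·0.33 = 0.311446
P(attitude-control fault | telemetry dropout, ¬ground-station outage) = 0.273926/0.311446 ≈ 0.880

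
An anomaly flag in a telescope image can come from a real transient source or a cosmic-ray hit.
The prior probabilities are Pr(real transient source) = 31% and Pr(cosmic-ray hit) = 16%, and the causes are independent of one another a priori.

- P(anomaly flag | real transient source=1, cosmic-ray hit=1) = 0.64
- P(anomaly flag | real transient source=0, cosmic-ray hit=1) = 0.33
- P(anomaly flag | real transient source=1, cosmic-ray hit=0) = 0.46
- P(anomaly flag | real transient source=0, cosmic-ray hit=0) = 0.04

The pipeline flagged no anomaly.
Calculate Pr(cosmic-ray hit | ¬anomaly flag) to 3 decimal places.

Pr(cosmic-ray hit | ¬anomaly flag) ≈ 0.116

For the numerator, keep only cosmic-ray hit=true terms: 0.073968 + 0.017856 = 0.091824
Denominator P(¬anomaly flag): 0.96·0.69·0.84 + 0.67·0.69·0.16 + 0.54·0.31·0.84 + 0.36·0.31·0.16 = 0.788856
Posterior = 0.091824 / 0.788856 ≈ 0.116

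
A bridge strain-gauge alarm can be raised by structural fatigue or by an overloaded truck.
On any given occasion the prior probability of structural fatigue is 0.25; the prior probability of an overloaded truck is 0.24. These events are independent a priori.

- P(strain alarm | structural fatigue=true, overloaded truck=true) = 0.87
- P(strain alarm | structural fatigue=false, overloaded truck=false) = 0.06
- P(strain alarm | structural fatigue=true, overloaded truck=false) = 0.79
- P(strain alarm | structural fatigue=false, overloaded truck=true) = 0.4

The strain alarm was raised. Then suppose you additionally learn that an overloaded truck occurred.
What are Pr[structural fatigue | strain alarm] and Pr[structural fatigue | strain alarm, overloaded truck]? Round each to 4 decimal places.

Numerator (weight on configurations with structural fatigue): 0.150100 + 0.052200 = 0.202300
Normalizer over all consistent configurations: 0.06*0.75*0.76 + 0.4*0.75*0.24 + 0.79*0.25*0.76 + 0.87*0.25*0.24 = 0.308500
P(structural fatigue | strain alarm) = 0.202300/0.308500 ≈ 0.6558

With the extra evidence:
Enumerate both values of structural fatigue and weight by the priors:
  P(strain alarm | overloaded truck) = 0.4*0.75 + 0.87*0.25
        = 0.300000 + 0.217500 = 0.517500
The terms with structural fatigue present sum to 0.217500, so
  P(structural fatigue | strain alarm, overloaded truck) = 0.217500 / 0.517500 ≈ 0.4203
Conditioning on overloaded truck lowers the posterior on structural fatigue: the classic explaining-away effect in a common-effect structure.

Pr[structural fatigue | strain alarm] ≈ 0.6558; Pr[structural fatigue | strain alarm, overloaded truck] ≈ 0.4203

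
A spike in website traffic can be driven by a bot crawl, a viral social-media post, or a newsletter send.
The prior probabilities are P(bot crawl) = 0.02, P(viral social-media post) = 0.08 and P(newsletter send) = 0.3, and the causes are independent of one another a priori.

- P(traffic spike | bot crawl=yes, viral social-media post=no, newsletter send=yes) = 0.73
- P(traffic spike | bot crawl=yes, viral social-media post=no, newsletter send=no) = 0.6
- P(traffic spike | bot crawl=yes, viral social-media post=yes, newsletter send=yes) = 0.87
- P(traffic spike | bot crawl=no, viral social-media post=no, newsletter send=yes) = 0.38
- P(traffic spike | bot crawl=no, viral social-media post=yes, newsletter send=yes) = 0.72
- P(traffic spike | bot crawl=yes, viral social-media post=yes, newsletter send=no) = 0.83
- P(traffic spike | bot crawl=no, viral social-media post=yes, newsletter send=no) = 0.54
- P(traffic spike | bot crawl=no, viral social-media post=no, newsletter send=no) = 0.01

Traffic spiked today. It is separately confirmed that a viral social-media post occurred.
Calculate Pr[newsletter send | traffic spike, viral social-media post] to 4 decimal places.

Pr[newsletter send | traffic spike, viral social-media post] ≈ 0.3621

P(traffic spike | viral social-media post) = 0.54×0.98×0.7 + 0.72×0.98×0.3 + 0.83×0.02×0.7 + 0.87×0.02×0.3 = 0.370440 + 0.211680 + 0.011620 + 0.005220 = 0.598960
The newsletter send-present share is 0.211680 + 0.005220 = 0.216900.
P(newsletter send | traffic spike, viral social-media post) = 0.216900 / 0.598960 ≈ 0.3621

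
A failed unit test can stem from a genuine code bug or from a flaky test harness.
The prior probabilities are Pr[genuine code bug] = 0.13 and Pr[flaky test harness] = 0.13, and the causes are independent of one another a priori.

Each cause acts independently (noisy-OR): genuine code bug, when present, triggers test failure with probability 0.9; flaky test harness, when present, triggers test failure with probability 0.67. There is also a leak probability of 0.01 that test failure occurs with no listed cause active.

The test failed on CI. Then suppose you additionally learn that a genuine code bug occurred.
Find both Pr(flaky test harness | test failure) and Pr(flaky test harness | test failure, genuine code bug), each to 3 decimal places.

Under noisy-OR, P(test failure | causes) = 1 − (1−0.01)·∏(1−qᵢ) over the active causes.
Enumerate the 4 (genuine code bug, flaky test harness) configurations and weight by the priors:
  P(test failure) = 0.01·0.87·0.87 + 0.6733·0.87·0.13 + 0.901·0.13·0.87 + 0.96733·0.13·0.13
        = 0.007569 + 0.076150 + 0.101903 + 0.016348 = 0.201970
Keeping only the flaky test harness-present terms gives 0.092498, so
  P(flaky test harness | test failure) = 0.092498 / 0.201970 ≈ 0.458

With the extra evidence:
Sum P(test failure|·) weighted by the priors over both values of flaky test harness:
  P(test failure | genuine code bug) = 0.901×0.87 + 0.96733×0.13
        = 0.783870 + 0.125753 = 0.909623
Keeping only the flaky test harness-present terms gives 0.125753, so
  P(flaky test harness | test failure, genuine code bug) = 0.125753 / 0.909623 ≈ 0.138
The drop from 0.458 to 0.138 is the explaining-away (discounting) effect.

Pr(flaky test harness | test failure) ≈ 0.458; Pr(flaky test harness | test failure, genuine code bug) ≈ 0.138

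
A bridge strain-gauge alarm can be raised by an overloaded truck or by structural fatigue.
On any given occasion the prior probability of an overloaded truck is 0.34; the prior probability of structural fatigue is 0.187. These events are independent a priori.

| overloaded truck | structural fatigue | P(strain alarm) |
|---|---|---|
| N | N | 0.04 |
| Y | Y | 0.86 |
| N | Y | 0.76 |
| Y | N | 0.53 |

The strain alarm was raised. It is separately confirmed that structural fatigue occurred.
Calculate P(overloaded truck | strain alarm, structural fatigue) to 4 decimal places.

P(overloaded truck | strain alarm, structural fatigue) ≈ 0.3683

Numerator (weight on configurations with overloaded truck): 0.86×0.34 = 0.292400
Denominator P(strain alarm | structural fatigue): 0.76×0.66 + 0.86×0.34 = 0.794000
P(overloaded truck | strain alarm, structural fatigue) = 0.292400/0.794000 ≈ 0.3683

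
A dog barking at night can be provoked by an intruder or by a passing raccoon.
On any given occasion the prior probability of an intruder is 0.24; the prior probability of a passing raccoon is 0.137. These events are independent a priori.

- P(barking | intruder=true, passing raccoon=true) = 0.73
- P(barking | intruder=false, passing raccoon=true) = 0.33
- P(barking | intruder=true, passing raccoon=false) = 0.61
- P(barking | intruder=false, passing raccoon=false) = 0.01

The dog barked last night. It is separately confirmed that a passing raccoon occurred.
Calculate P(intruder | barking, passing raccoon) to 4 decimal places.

Weight on intruder=true, given the evidence: 0.73*0.24 = 0.175200
The normalizing constant is 0.33*0.76 + 0.73*0.24 = 0.426000
Posterior = 0.175200 / 0.426000 ≈ 0.4113

P(intruder | barking, passing raccoon) ≈ 0.4113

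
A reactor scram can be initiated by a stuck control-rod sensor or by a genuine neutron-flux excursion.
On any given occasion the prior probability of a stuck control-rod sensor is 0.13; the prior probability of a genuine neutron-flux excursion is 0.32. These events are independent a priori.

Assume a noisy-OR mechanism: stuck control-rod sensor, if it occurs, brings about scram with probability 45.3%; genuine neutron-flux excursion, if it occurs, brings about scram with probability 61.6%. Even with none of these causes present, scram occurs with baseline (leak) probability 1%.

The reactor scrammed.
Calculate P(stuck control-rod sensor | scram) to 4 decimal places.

Under noisy-OR, P(scram | causes) = 1 − (1−0.01)·∏(1−qᵢ) over the active causes.
Weight on stuck control-rod sensor=true, given the evidence: 0.040529 + 0.032949 = 0.073478
Normalizer over all consistent configurations: 0.01*0.87*0.68 + 0.61984*0.87*0.32 + 0.45847*0.13*0.68 + 0.792052*0.13*0.32 = 0.251957
P(stuck control-rod sensor | scram) = 0.073478/0.251957 ≈ 0.2916

P(stuck control-rod sensor | scram) ≈ 0.2916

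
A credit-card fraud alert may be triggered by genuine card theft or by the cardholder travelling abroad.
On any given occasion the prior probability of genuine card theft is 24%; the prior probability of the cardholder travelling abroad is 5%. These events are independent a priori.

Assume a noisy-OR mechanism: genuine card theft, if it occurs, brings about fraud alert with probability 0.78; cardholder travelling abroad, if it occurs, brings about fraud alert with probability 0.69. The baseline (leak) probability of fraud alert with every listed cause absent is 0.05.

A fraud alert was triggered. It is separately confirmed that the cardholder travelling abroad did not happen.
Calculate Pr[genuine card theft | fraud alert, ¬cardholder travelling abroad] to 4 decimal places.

Pr[genuine card theft | fraud alert, ¬cardholder travelling abroad] ≈ 0.8332

Under noisy-OR, P(fraud alert | causes) = 1 − (1−0.05)·∏(1−qᵢ) over the active causes.
P(fraud alert | ¬cardholder travelling abroad) = 0.05×0.76 + 0.791×0.24 = 0.038000 + 0.189840 = 0.227840
Restricting to configurations with genuine card theft present: 0.791×0.24 = 0.189840.
P(genuine card theft | fraud alert, ¬cardholder travelling abroad) = 0.189840 / 0.227840 ≈ 0.8332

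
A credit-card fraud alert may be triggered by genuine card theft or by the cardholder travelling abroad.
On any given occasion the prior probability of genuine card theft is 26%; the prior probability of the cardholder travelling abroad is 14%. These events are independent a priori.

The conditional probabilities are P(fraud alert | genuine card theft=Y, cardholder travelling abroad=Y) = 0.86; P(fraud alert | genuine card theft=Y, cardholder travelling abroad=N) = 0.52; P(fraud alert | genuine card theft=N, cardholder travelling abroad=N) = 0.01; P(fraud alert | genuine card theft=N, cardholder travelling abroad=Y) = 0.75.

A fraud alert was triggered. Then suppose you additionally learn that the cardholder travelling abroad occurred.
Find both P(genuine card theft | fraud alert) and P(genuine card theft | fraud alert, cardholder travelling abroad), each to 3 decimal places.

Sum P(fraud alert|·) weighted by the priors over the 4 (genuine card theft, cardholder travelling abroad) configurations:
  P(fraud alert) = 0.01×0.74×0.86 + 0.75×0.74×0.14 + 0.52×0.26×0.86 + 0.86×0.26×0.14
        = 0.006364 + 0.077700 + 0.116272 + 0.031304 = 0.231640
Configurations with genuine card theft contribute 0.147576, so
  P(genuine card theft | fraud alert) = 0.147576 / 0.231640 ≈ 0.637

Now also conditioning on cardholder travelling abroad=true:
Enumerate both values of genuine card theft and weight by the priors:
  P(fraud alert | cardholder travelling abroad) = 0.75·0.74 + 0.86·0.26
        = 0.555000 + 0.223600 = 0.778600
Configurations with genuine card theft contribute 0.223600, so
  P(genuine card theft | fraud alert, cardholder travelling abroad) = 0.223600 / 0.778600 ≈ 0.287

P(genuine card theft | fraud alert) ≈ 0.637; P(genuine card theft | fraud alert, cardholder travelling abroad) ≈ 0.287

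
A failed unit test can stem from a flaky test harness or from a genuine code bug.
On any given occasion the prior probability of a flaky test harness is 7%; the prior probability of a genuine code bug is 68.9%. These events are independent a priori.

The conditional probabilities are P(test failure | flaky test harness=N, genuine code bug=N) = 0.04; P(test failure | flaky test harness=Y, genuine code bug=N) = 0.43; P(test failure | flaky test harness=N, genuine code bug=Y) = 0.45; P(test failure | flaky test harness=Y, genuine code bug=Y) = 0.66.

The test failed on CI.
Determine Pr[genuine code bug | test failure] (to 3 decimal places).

P(test failure) = 0.04×0.93×0.311 + 0.45×0.93×0.689 + 0.43×0.07×0.311 + 0.66×0.07×0.689 = 0.011569 + 0.288347 + 0.009361 + 0.031832 = 0.341109
Restricting to configurations with genuine code bug present: 0.288347 + 0.031832 = 0.320179.
Hence the posterior is 0.320179/0.341109 ≈ 0.939.

Pr[genuine code bug | test failure] ≈ 0.939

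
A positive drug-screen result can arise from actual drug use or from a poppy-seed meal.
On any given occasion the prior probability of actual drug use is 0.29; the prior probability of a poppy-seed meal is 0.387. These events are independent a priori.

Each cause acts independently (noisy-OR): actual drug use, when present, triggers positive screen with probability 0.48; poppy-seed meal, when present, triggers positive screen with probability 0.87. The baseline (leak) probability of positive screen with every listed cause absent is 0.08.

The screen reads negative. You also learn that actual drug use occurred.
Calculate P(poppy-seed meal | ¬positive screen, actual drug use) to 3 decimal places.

Under noisy-OR, P(positive screen | causes) = 1 − (1−0.08)·∏(1−qᵢ) over the active causes.
P(¬positive screen | actual drug use) = 0.4784*0.613 + 0.062192*0.387 = 0.293259 + 0.024068 = 0.317327
Restricting to configurations with poppy-seed meal present: 0.062192*0.387 = 0.024068.
So P(poppy-seed meal | ¬positive screen, actual drug use) = 0.024068/0.317327 ≈ 0.076.

P(poppy-seed meal | ¬positive screen, actual drug use) ≈ 0.076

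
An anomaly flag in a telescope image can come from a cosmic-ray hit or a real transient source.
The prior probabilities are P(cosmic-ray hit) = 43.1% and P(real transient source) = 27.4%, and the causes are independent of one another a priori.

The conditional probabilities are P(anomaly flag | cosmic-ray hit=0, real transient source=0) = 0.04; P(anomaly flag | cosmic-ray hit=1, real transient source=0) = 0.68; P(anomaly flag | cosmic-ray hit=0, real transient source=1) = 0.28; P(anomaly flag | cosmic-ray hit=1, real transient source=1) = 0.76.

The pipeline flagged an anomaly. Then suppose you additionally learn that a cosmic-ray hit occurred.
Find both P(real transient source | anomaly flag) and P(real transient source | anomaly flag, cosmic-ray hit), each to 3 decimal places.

P(real transient source | anomaly flag) ≈ 0.368; P(real transient source | anomaly flag, cosmic-ray hit) ≈ 0.297

P(anomaly flag) = 0.04·0.569·0.726 + 0.28·0.569·0.274 + 0.68·0.431·0.726 + 0.76·0.431·0.274 = 0.016524 + 0.043654 + 0.212776 + 0.089751 = 0.362705
The real transient source-present share is 0.043654 + 0.089751 = 0.133405.
P(real transient source | anomaly flag) = 0.133405 / 0.362705 ≈ 0.368

With the extra evidence:
P(anomaly flag | cosmic-ray hit) = 0.68·0.726 + 0.76·0.274 = 0.493680 + 0.208240 = 0.701920
The real transient source-present share is 0.76·0.274 = 0.208240.
P(real transient source | anomaly flag, cosmic-ray hit) = 0.208240 / 0.701920 ≈ 0.297
This is intercausal reasoning (explaining away): once cosmic-ray hit accounts for the anomaly flag, real transient source becomes less likely.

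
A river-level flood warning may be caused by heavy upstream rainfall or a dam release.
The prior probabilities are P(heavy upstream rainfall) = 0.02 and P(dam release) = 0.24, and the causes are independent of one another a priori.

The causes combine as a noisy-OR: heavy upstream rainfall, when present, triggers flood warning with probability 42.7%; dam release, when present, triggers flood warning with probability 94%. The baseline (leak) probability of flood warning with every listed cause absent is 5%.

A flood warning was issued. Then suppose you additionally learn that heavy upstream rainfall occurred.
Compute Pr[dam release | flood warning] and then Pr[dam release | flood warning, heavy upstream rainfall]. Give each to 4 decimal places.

Pr[dam release | flood warning] ≈ 0.8368; Pr[dam release | flood warning, heavy upstream rainfall] ≈ 0.4013

Under noisy-OR, P(flood warning | causes) = 1 − (1−0.05)·∏(1−qᵢ) over the active causes.
Sum P(flood warning|·) weighted by the priors over the 4 (heavy upstream rainfall, dam release) configurations:
  P(flood warning) = 0.05*0.98*0.76 + 0.943*0.98*0.24 + 0.45565*0.02*0.76 + 0.967339*0.02*0.24
        = 0.037240 + 0.221794 + 0.006926 + 0.004643 = 0.270603
Keeping only the dam release-present terms gives 0.226437, so
  P(dam release | flood warning) = 0.226437 / 0.270603 ≈ 0.8368

With the extra evidence:
P(flood warning | heavy upstream rainfall) = 0.45565·0.76 + 0.967339·0.24 = 0.346294 + 0.232161 = 0.578455
Of this, 0.232161 comes from 0.967339·0.24 (the dam release=true cases).
Hence the posterior is 0.232161/0.578455 ≈ 0.4013.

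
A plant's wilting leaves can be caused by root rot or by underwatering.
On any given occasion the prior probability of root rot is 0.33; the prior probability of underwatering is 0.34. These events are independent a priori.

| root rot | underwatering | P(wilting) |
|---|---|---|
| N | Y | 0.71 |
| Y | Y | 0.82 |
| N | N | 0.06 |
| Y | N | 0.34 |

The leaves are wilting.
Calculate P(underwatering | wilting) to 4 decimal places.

By total probability over the 4 (root rot, underwatering) configurations:
  P(wilting) = 0.06×0.67×0.66 + 0.71×0.67×0.34 + 0.34×0.33×0.66 + 0.82×0.33×0.34
        = 0.026532 + 0.161738 + 0.074052 + 0.092004 = 0.354326
Configurations with underwatering contribute 0.253742, so
  P(underwatering | wilting) = 0.253742 / 0.354326 ≈ 0.7161

P(underwatering | wilting) ≈ 0.7161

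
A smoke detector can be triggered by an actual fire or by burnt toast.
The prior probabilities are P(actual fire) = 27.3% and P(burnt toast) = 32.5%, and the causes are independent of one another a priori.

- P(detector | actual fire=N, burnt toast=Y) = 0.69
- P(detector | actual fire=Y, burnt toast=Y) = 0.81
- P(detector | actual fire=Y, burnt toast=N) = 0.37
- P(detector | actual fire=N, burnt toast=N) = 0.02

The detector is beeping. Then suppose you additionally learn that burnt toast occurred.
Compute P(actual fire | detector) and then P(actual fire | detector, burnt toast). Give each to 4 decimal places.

For the numerator, keep only actual fire=true terms: 0.068182 + 0.071867 = 0.140049
Normalizer over all consistent configurations: 0.02*0.727*0.675 + 0.69*0.727*0.325 + 0.37*0.273*0.675 + 0.81*0.273*0.325 = 0.312894
Posterior = 0.140049 / 0.312894 ≈ 0.4476

Now condition on the additional information:
P(detector | burnt toast) = 0.69*0.727 + 0.81*0.273 = 0.501630 + 0.221130 = 0.722760
The actual fire-present share is 0.81*0.273 = 0.221130.
P(actual fire | detector, burnt toast) = 0.221130 / 0.722760 ≈ 0.3060
Conditioning on burnt toast lowers the posterior on actual fire: the classic explaining-away effect in a common-effect structure.

P(actual fire | detector) ≈ 0.4476; P(actual fire | detector, burnt toast) ≈ 0.3060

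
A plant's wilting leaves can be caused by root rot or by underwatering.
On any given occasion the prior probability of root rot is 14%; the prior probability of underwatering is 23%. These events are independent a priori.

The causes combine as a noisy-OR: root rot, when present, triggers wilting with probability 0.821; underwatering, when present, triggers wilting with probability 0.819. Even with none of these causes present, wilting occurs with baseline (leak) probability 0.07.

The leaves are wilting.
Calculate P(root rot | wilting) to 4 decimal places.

P(root rot | wilting) ≈ 0.3648

Under noisy-OR, P(wilting | causes) = 1 − (1−0.07)·∏(1−qᵢ) over the active causes.
P(wilting) = 0.07×0.86×0.77 + 0.83167×0.86×0.23 + 0.83353×0.14×0.77 + 0.969869×0.14×0.23 = 0.046354 + 0.164504 + 0.089855 + 0.031230 = 0.331943
The root rot-present share is 0.089855 + 0.031230 = 0.121085.
Hence the posterior is 0.121085/0.331943 ≈ 0.3648.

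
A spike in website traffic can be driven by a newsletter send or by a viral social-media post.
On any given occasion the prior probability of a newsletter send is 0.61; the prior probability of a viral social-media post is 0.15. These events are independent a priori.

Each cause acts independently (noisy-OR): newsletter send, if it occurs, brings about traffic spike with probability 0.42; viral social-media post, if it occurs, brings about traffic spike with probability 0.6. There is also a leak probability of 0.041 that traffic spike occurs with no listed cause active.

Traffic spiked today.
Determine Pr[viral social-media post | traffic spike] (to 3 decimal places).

Under noisy-OR, P(traffic spike | causes) = 1 − (1−0.041)·∏(1−qᵢ) over the active causes.
P(traffic spike) = 0.041·0.39·0.85 + 0.6164·0.39·0.15 + 0.44378·0.61·0.85 + 0.777512·0.61·0.15 = 0.013591 + 0.036059 + 0.230100 + 0.071142 = 0.350892
The viral social-media post-present share is 0.036059 + 0.071142 = 0.107201.
Hence the posterior is 0.107201/0.350892 ≈ 0.306.

Pr[viral social-media post | traffic spike] ≈ 0.306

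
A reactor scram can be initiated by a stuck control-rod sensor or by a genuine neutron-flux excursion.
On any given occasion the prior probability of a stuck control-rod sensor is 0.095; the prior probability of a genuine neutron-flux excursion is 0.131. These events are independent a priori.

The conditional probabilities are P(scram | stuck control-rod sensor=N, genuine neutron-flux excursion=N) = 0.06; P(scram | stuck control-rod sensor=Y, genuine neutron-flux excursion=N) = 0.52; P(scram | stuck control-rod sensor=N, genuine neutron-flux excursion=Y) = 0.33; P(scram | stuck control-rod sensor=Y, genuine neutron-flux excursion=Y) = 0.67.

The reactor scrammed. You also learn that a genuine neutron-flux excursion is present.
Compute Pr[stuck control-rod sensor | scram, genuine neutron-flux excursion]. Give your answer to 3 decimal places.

P(scram | genuine neutron-flux excursion) = 0.33·0.905 + 0.67·0.095 = 0.298650 + 0.063650 = 0.362300
Of this, 0.063650 comes from 0.67·0.095 (the stuck control-rod sensor=true cases).
So P(stuck control-rod sensor | scram, genuine neutron-flux excursion) = 0.063650/0.362300 ≈ 0.176.

Pr[stuck control-rod sensor | scram, genuine neutron-flux excursion] ≈ 0.176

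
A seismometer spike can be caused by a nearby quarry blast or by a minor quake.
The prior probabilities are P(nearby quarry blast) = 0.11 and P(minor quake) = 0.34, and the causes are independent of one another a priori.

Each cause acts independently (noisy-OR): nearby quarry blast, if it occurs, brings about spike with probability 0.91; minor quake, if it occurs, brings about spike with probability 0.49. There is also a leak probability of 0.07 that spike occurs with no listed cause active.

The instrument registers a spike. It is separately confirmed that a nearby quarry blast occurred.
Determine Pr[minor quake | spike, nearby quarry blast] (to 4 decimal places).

Pr[minor quake | spike, nearby quarry blast] ≈ 0.3499

Under noisy-OR, P(spike | causes) = 1 − (1−0.07)·∏(1−qᵢ) over the active causes.
P(spike | nearby quarry blast) = 0.9163·0.66 + 0.957313·0.34 = 0.604758 + 0.325486 = 0.930244
Restricting to configurations with minor quake present: 0.957313·0.34 = 0.325486.
So P(minor quake | spike, nearby quarry blast) = 0.325486/0.930244 ≈ 0.3499.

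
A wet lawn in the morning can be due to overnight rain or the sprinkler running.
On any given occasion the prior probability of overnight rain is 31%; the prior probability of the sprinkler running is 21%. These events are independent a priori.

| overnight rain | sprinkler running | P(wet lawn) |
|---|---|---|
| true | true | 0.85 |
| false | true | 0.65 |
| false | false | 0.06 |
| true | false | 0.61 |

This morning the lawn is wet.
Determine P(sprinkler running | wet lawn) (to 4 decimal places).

Weight on sprinkler running=true, given the evidence: 0.094185 + 0.055335 = 0.149520
The normalizing constant is 0.06·0.69·0.79 + 0.65·0.69·0.21 + 0.61·0.31·0.79 + 0.85·0.31·0.21 = 0.331615
Posterior = 0.149520 / 0.331615 ≈ 0.4509

P(sprinkler running | wet lawn) ≈ 0.4509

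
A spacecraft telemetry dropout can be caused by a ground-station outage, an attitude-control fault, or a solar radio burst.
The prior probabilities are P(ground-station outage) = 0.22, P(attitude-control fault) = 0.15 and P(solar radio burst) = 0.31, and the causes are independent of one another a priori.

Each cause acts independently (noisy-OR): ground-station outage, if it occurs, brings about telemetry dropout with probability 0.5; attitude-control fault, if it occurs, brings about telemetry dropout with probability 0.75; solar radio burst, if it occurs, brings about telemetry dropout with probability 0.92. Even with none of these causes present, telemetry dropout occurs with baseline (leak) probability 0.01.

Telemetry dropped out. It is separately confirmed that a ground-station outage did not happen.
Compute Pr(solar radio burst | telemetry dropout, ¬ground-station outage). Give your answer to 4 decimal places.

Under noisy-OR, P(telemetry dropout | causes) = 1 − (1−0.01)·∏(1−qᵢ) over the active causes.
Enumerate the 4 (attitude-control fault, solar radio burst) configurations and weight by the priors:
  P(telemetry dropout | ¬ground-station outage) = 0.01·0.85·0.69 + 0.9208·0.85·0.31 + 0.7525·0.15·0.69 + 0.9802·0.15·0.31
        = 0.005865 + 0.242631 + 0.077884 + 0.045579 = 0.371959
Configurations with solar radio burst contribute 0.288210, so
  P(solar radio burst | telemetry dropout, ¬ground-station outage) = 0.288210 / 0.371959 ≈ 0.7748

Pr(solar radio burst | telemetry dropout, ¬ground-station outage) ≈ 0.7748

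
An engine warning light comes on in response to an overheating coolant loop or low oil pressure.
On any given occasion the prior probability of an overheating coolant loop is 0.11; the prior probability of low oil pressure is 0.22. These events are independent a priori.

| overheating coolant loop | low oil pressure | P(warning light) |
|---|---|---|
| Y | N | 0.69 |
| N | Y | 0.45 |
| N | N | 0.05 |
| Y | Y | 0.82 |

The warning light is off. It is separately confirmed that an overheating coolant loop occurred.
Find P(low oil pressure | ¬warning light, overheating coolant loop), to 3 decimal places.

P(¬warning light | overheating coolant loop) = 0.31*0.78 + 0.18*0.22 = 0.241800 + 0.039600 = 0.281400
Of this, 0.039600 comes from 0.18*0.22 (the low oil pressure=true cases).
So P(low oil pressure | ¬warning light, overheating coolant loop) = 0.039600/0.281400 ≈ 0.141.

P(low oil pressure | ¬warning light, overheating coolant loop) ≈ 0.141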